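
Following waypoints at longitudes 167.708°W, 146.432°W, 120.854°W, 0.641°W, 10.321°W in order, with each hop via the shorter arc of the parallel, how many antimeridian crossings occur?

0

Leg 1: -167.708° → -146.432°, shortest Δλ = 21.276° (east) — does not cross 180°.
Leg 2: -146.432° → -120.854°, shortest Δλ = 25.578° (east) — does not cross 180°.
Leg 3: -120.854° → -0.641°, shortest Δλ = 120.213° (east) — does not cross 180°.
Leg 4: -0.641° → -10.321°, shortest Δλ = -9.68° (west) — does not cross 180°.
Total crossings: 0.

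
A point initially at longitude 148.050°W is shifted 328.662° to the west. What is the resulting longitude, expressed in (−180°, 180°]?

Start at -148.050°; shift −328.662° → -476.712°.
-476.712° lies outside (−180°, 180°]; add 360° → -116.712°.

116.712°W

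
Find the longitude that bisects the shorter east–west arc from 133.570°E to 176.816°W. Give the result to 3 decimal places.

Signed shortest Δλ from +133.570° to -176.816° is +49.614°.
Midpoint longitude = +133.570° + (+49.614°)/2 = +133.570° + 24.807° = +158.377°.
(The naïve average (+133.570 + -176.816)/2 = -21.623° is on the wrong side of the globe.)

158.377°E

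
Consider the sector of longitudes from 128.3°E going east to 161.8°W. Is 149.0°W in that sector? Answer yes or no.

Band width going east from +128.3° to -161.8°: ((-161.8 − 128.3) mod 360) = 69.9°.
Offset of -149.0° east of the west edge: ((-149.0 − 128.3) mod 360) = 82.7°.
82.7° > 69.9° ⇒ outside.

No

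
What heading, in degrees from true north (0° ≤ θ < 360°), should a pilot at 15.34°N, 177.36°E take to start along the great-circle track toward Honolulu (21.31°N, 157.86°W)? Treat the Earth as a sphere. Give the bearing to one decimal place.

Δλ = -157.86 − 177.36 = -335.22°; wrapped into (−180°, 180°]: 24.78°.
θ = atan2( sin Δλ · cos φ₂ , cos φ₁ · sin φ₂ − sin φ₁ · cos φ₂ · cos Δλ )
  = atan2(0.39048, 0.12670) = 72.023° → normalised to [0°, 360°): 72.023°.

72.0°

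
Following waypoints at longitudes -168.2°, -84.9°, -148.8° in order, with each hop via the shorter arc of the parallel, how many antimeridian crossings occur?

Leg 1: -168.2° → -84.9°, shortest Δλ = 83.3° (east) — does not cross 180°.
Leg 2: -84.9° → -148.8°, shortest Δλ = -63.9° (west) — does not cross 180°.
Total crossings: 0.

0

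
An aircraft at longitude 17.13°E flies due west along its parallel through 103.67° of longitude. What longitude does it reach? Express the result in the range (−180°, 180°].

86.54°W

Start at +17.13°; shift −103.67° → -86.54°.
-86.54° already lies in (−180°, 180°].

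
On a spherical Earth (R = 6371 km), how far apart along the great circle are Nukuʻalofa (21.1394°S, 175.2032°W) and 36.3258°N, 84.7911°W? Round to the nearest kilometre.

11414 km

Δλ = -84.7911 − -175.2032 = 90.4121°.
Δφ = 36.3258 − -21.1394 = 57.4652°.
a = sin²(Δφ/2) + cos φ₁ · cos φ₂ · sin²(Δλ/2) = 0.609519.
c = 2·atan2(√a, √(1−a)) = 1.79162 rad → d = 6371·c ≈ 11414.44 km.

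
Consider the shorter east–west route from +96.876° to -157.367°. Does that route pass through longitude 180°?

Naïve |-157.367 − 96.876| = 254.243° > 180°, so the shorter arc goes the other way round — across 180°.
Signed shortest Δλ = ((-157.367 − 96.876 + 180) mod 360) − 180 = 105.757°.
Going east by 105.757° from +96.876° passes through 180° before reaching -157.367°.

Yes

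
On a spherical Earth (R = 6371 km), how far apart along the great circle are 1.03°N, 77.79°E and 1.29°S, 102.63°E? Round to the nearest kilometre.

2774 km

Δλ = 102.63 − 77.79 = 24.84°.
Δφ = -1.29 − 1.03 = -2.32°.
a = sin²(Δφ/2) + cos φ₁ · cos φ₂ · sin²(Δλ/2) = 0.046648.
c = 2·atan2(√a, √(1−a)) = 0.43540 rad → d = 6371·c ≈ 2773.91 km.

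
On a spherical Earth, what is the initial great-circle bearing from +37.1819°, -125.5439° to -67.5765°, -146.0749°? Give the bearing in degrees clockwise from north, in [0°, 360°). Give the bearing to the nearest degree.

Δλ = -146.0749 − -125.5439 = -20.5310°.
θ = atan2( sin Δλ · cos φ₂ , cos φ₁ · sin φ₂ − sin φ₁ · cos φ₂ · cos Δλ )
  = atan2(-0.13378, -0.95237) = -172.004° → normalised to [0°, 360°): 187.996°.

188°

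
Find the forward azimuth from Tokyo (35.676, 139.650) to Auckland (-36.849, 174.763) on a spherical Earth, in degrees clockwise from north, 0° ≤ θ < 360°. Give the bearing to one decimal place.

152.1°

Δλ = 174.763 − 139.650 = 35.113°.
θ = atan2( sin Δλ · cos φ₂ , cos φ₁ · sin φ₂ − sin φ₁ · cos φ₂ · cos Δλ )
  = atan2(0.46028, -0.86892) = 152.089° → normalised to [0°, 360°): 152.089°.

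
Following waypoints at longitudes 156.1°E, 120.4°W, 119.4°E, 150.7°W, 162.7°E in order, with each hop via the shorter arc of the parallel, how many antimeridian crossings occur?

Leg 1: +156.1° → -120.4°, shortest Δλ = 83.5° (east) — crosses 180°.
Leg 2: -120.4° → +119.4°, shortest Δλ = -120.2° (west) — crosses 180°.
Leg 3: +119.4° → -150.7°, shortest Δλ = 89.9° (east) — crosses 180°.
Leg 4: -150.7° → +162.7°, shortest Δλ = -46.6° (west) — crosses 180°.
Total crossings: 4.

4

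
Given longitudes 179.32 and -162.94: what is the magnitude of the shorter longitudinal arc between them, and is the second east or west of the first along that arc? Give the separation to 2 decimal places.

17.74° east

Raw difference: -162.94 − 179.32 = -342.26°.
Normalise into (−180°, 180°]: -342.26° + 360° = 17.74°.
Positive ⇒ the second point lies to the east; separation 17.74°.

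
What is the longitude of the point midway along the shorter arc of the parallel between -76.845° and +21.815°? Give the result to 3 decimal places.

Signed shortest Δλ from -76.845° to +21.815° is +98.660°.
Midpoint longitude = -76.845° + (+98.660°)/2 = -76.845° + 49.330° = -27.515°.

-27.515°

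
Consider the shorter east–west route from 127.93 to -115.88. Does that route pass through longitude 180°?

Yes

Naïve |-115.88 − 127.93| = 243.81° > 180°, so the shorter arc goes the other way round — across 180°.
Signed shortest Δλ = ((-115.88 − 127.93 + 180) mod 360) − 180 = 116.19°.
Going east by 116.19° from +127.93° passes through 180° before reaching -115.88°.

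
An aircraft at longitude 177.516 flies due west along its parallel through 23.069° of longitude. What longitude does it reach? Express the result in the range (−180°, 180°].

+154.447°

Start at +177.516°; shift −23.069° → +154.447°.
+154.447° already lies in (−180°, 180°].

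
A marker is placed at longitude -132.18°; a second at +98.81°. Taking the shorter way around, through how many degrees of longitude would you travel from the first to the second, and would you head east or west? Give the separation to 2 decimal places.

Raw difference: 98.81 − -132.18 = 230.99°.
Normalise into (−180°, 180°]: 230.99° − 360° = -129.01°.
Negative ⇒ the second point lies to the west; separation 129.01°.

129.01° west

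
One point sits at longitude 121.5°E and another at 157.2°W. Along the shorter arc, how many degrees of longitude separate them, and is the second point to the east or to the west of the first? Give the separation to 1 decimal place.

Raw difference: -157.2 − 121.5 = -278.7°.
Normalise into (−180°, 180°]: -278.7° + 360° = 81.3°.
Positive ⇒ the second point lies to the east; separation 81.3°.

81.3° east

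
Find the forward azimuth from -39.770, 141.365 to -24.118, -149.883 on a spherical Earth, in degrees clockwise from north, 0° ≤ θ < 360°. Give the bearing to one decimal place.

Δλ = -149.883 − 141.365 = -291.248°; wrapped into (−180°, 180°]: 68.752°.
θ = atan2( sin Δλ · cos φ₂ , cos φ₁ · sin φ₂ − sin φ₁ · cos φ₂ · cos Δλ )
  = atan2(0.85066, -0.10248) = 96.869° → normalised to [0°, 360°): 96.869°.

96.9°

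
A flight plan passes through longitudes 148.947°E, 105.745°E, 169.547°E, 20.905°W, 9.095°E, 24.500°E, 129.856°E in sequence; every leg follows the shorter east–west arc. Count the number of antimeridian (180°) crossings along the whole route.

Leg 1: +148.947° → +105.745°, shortest Δλ = -43.202° (west) — does not cross 180°.
Leg 2: +105.745° → +169.547°, shortest Δλ = 63.802° (east) — does not cross 180°.
Leg 3: +169.547° → -20.905°, shortest Δλ = 169.548° (east) — crosses 180°.
Leg 4: -20.905° → +9.095°, shortest Δλ = 30.0° (east) — does not cross 180°.
Leg 5: +9.095° → +24.500°, shortest Δλ = 15.405° (east) — does not cross 180°.
Leg 6: +24.500° → +129.856°, shortest Δλ = 105.356° (east) — does not cross 180°.
Total crossings: 1.

1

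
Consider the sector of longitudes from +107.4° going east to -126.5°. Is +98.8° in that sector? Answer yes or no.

Band width going east from +107.4° to -126.5°: ((-126.5 − 107.4) mod 360) = 126.1°.
Offset of +98.8° east of the west edge: ((98.8 − 107.4) mod 360) = 351.4°.
351.4° > 126.1° ⇒ outside.

No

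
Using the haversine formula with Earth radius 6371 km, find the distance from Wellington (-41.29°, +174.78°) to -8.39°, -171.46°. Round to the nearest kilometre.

3901 km

Δλ = -171.46 − 174.78 = -346.24°; wrapped into (−180°, 180°]: 13.76°.
Δφ = -8.39 − -41.29 = 32.90°.
a = sin²(Δφ/2) + cos φ₁ · cos φ₂ · sin²(Δλ/2) = 0.090857.
c = 2·atan2(√a, √(1−a)) = 0.61237 rad → d = 6371·c ≈ 3901.43 km.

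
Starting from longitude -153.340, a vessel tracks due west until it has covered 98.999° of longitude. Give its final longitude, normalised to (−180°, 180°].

+107.661°

Start at -153.340°; shift −98.999° → -252.339°.
-252.339° lies outside (−180°, 180°]; add 360° → +107.661°.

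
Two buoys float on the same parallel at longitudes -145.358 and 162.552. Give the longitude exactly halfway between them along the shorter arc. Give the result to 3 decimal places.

Signed shortest Δλ from -145.358° to +162.552° is -52.090°.
Midpoint longitude = -145.358° + (-52.090°)/2 = -145.358° − 26.045° = -171.403°.
(The naïve average (-145.358 + +162.552)/2 = 8.597° is on the wrong side of the globe.)

-171.403°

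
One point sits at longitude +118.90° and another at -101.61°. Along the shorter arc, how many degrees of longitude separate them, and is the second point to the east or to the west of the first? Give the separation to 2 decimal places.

Raw difference: -101.61 − 118.90 = -220.51°.
Normalise into (−180°, 180°]: -220.51° + 360° = 139.49°.
Positive ⇒ the second point lies to the east; separation 139.49°.

139.49° east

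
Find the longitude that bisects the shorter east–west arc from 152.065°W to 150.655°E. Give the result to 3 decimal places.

179.295°E

Signed shortest Δλ from -152.065° to +150.655° is -57.280°.
Midpoint longitude = -152.065° + (-57.280°)/2 = -152.065° − 28.640° = -180.705°.
Normalise into (−180°, 180°]: +179.295°.
(The naïve average (-152.065 + +150.655)/2 = -0.705° is on the wrong side of the globe.)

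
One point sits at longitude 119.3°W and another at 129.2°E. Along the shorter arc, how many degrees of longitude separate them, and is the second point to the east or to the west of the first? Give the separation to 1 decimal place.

Raw difference: 129.2 − -119.3 = 248.5°.
Normalise into (−180°, 180°]: 248.5° − 360° = -111.5°.
Negative ⇒ the second point lies to the west; separation 111.5°.

111.5° west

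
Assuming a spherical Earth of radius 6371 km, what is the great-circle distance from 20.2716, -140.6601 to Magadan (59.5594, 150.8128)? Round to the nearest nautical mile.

Δλ = 150.8128 − -140.6601 = 291.4729°; wrapped into (−180°, 180°]: -68.5271°.
Δφ = 59.5594 − 20.2716 = 39.2878°.
a = sin²(Δφ/2) + cos φ₁ · cos φ₂ · sin²(Δλ/2) = 0.263657.
c = 2·atan2(√a, √(1−a)) = 1.07846 rad → d = 6371·c ≈ 6870.86 km ≈ 3709.97 nmi.

3710 nmi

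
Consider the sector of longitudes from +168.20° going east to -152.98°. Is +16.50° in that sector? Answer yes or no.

Band width going east from +168.20° to -152.98°: ((-152.98 − 168.20) mod 360) = 38.82°.
Offset of +16.50° east of the west edge: ((16.50 − 168.20) mod 360) = 208.30°.
208.30° > 38.82° ⇒ outside.

No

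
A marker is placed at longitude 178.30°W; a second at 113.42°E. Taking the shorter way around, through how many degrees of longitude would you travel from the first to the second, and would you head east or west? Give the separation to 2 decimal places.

68.28° west

Raw difference: 113.42 − -178.30 = 291.72°.
Normalise into (−180°, 180°]: 291.72° − 360° = -68.28°.
Negative ⇒ the second point lies to the west; separation 68.28°.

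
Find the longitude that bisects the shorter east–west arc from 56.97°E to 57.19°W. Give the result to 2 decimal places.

Signed shortest Δλ from +56.97° to -57.19° is -114.16°.
Midpoint longitude = +56.97° + (-114.16°)/2 = +56.97° − 57.08° = -0.11°.

0.11°W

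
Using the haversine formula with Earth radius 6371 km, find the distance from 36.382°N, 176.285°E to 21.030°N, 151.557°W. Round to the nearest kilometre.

3546 km

Δλ = -151.557 − 176.285 = -327.842°; wrapped into (−180°, 180°]: 32.158°.
Δφ = 21.030 − 36.382 = -15.352°.
a = sin²(Δφ/2) + cos φ₁ · cos φ₂ · sin²(Δλ/2) = 0.075484.
c = 2·atan2(√a, √(1−a)) = 0.55665 rad → d = 6371·c ≈ 3546.39 km.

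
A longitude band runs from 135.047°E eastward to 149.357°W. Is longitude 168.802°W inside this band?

Yes

Band width going east from +135.047° to -149.357°: ((-149.357 − 135.047) mod 360) = 75.596°.
Offset of -168.802° east of the west edge: ((-168.802 − 135.047) mod 360) = 56.151°.
56.151° ≤ 75.596° ⇒ inside.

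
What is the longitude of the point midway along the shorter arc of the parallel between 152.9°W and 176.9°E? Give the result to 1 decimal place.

Signed shortest Δλ from -152.9° to +176.9° is -30.2°.
Midpoint longitude = -152.9° + (-30.2°)/2 = -152.9° − 15.1° = -168.0°.
(The naïve average (-152.9 + +176.9)/2 = 12.0° is on the wrong side of the globe.)

168.0°W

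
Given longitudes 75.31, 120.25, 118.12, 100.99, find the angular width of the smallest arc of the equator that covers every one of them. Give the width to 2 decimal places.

Sort the longitudes: +75.31°, +100.99°, +118.12°, +120.25°.
Eastward gaps between consecutive values (wrapping around): 25.68°, 17.13°, 2.13°, 315.06°.
Largest gap = 315.06° ⇒ minimal covering band is its complement: 360° − 315.06° = 44.94°.
Band runs from +75.31° eastward to +120.25°.

44.94°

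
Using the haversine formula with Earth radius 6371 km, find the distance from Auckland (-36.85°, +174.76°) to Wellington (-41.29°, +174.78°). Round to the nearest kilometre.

494 km

Δλ = 174.78 − 174.76 = 0.02°.
Δφ = -41.29 − -36.85 = -4.44°.
a = sin²(Δφ/2) + cos φ₁ · cos φ₂ · sin²(Δλ/2) = 0.001501.
c = 2·atan2(√a, √(1−a)) = 0.07749 rad → d = 6371·c ≈ 493.71 km.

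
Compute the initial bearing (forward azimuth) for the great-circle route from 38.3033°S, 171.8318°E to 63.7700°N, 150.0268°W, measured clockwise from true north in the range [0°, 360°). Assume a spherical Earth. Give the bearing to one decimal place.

16.5°

Δλ = -150.0268 − 171.8318 = -321.8586°; wrapped into (−180°, 180°]: 38.1414°.
θ = atan2( sin Δλ · cos φ₂ , cos φ₁ · sin φ₂ − sin φ₁ · cos φ₂ · cos Δλ )
  = atan2(0.27297, 0.91939) = 16.536° → normalised to [0°, 360°): 16.536°.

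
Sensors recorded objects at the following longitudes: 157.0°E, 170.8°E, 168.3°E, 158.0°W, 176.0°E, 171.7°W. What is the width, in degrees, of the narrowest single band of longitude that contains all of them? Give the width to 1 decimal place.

Sort the longitudes: -171.7°, -158.0°, +157.0°, +168.3°, +170.8°, +176.0°.
Eastward gaps between consecutive values (wrapping around): 13.7°, 315.0°, 11.3°, 2.5°, 5.2°, 12.3°.
Largest gap = 315.0° ⇒ minimal covering band is its complement: 360° − 315.0° = 45.0°.
Band runs from +157.0° eastward to -158.0°, crossing the antimeridian.

45.0°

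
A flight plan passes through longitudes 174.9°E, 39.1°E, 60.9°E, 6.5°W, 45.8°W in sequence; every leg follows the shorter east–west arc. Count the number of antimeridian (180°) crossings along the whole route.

Leg 1: +174.9° → +39.1°, shortest Δλ = -135.8° (west) — does not cross 180°.
Leg 2: +39.1° → +60.9°, shortest Δλ = 21.8° (east) — does not cross 180°.
Leg 3: +60.9° → -6.5°, shortest Δλ = -67.4° (west) — does not cross 180°.
Leg 4: -6.5° → -45.8°, shortest Δλ = -39.3° (west) — does not cross 180°.
Total crossings: 0.

0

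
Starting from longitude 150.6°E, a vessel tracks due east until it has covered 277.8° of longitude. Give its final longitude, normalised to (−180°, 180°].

68.4°E

Start at +150.6°; shift +277.8° → +428.4°.
+428.4° lies outside (−180°, 180°]; subtract 360° → +68.4°.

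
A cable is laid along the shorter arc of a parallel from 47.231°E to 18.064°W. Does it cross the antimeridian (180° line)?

Signed shortest Δλ = ((-18.064 − 47.231 + 180) mod 360) − 180 = -65.295°.
Going west by 65.295° from +47.231° reaches -18.064° without touching 180°.

No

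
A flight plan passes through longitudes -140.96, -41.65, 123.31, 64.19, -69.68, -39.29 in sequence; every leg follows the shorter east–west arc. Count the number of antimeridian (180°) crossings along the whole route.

Leg 1: -140.96° → -41.65°, shortest Δλ = 99.31° (east) — does not cross 180°.
Leg 2: -41.65° → +123.31°, shortest Δλ = 164.96° (east) — does not cross 180°.
Leg 3: +123.31° → +64.19°, shortest Δλ = -59.12° (west) — does not cross 180°.
Leg 4: +64.19° → -69.68°, shortest Δλ = -133.87° (west) — does not cross 180°.
Leg 5: -69.68° → -39.29°, shortest Δλ = 30.39° (east) — does not cross 180°.
Total crossings: 0.

0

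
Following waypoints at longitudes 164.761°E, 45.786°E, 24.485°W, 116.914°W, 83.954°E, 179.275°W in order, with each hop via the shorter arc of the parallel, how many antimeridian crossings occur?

2

Leg 1: +164.761° → +45.786°, shortest Δλ = -118.975° (west) — does not cross 180°.
Leg 2: +45.786° → -24.485°, shortest Δλ = -70.271° (west) — does not cross 180°.
Leg 3: -24.485° → -116.914°, shortest Δλ = -92.429° (west) — does not cross 180°.
Leg 4: -116.914° → +83.954°, shortest Δλ = -159.132° (west) — crosses 180°.
Leg 5: +83.954° → -179.275°, shortest Δλ = 96.771° (east) — crosses 180°.
Total crossings: 2.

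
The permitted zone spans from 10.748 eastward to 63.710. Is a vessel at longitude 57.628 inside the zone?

Yes

Band width going east from +10.748° to +63.710°: ((63.710 − 10.748) mod 360) = 52.962°.
Offset of +57.628° east of the west edge: ((57.628 − 10.748) mod 360) = 46.880°.
46.880° ≤ 52.962° ⇒ inside.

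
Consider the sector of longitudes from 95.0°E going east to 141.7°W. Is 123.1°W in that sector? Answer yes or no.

No

Band width going east from +95.0° to -141.7°: ((-141.7 − 95.0) mod 360) = 123.3°.
Offset of -123.1° east of the west edge: ((-123.1 − 95.0) mod 360) = 141.9°.
141.9° > 123.3° ⇒ outside.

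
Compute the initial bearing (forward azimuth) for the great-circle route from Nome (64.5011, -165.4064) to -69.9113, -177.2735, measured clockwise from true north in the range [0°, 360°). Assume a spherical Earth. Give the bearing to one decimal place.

185.7°

Δλ = -177.2735 − -165.4064 = -11.8671°.
θ = atan2( sin Δλ · cos φ₂ , cos φ₁ · sin φ₂ − sin φ₁ · cos φ₂ · cos Δλ )
  = atan2(-0.07063, -0.70770) = -174.300° → normalised to [0°, 360°): 185.700°.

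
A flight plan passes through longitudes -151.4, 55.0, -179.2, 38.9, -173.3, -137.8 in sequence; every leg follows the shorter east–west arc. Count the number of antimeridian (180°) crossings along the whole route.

4

Leg 1: -151.4° → +55.0°, shortest Δλ = -153.6° (west) — crosses 180°.
Leg 2: +55.0° → -179.2°, shortest Δλ = 125.8° (east) — crosses 180°.
Leg 3: -179.2° → +38.9°, shortest Δλ = -141.9° (west) — crosses 180°.
Leg 4: +38.9° → -173.3°, shortest Δλ = 147.8° (east) — crosses 180°.
Leg 5: -173.3° → -137.8°, shortest Δλ = 35.5° (east) — does not cross 180°.
Total crossings: 4.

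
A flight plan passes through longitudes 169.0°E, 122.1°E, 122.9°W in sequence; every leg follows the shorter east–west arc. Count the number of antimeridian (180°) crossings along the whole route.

Leg 1: +169.0° → +122.1°, shortest Δλ = -46.9° (west) — does not cross 180°.
Leg 2: +122.1° → -122.9°, shortest Δλ = 115.0° (east) — crosses 180°.
Total crossings: 1.

1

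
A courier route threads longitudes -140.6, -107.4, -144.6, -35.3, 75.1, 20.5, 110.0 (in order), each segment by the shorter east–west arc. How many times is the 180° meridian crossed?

Leg 1: -140.6° → -107.4°, shortest Δλ = 33.2° (east) — does not cross 180°.
Leg 2: -107.4° → -144.6°, shortest Δλ = -37.2° (west) — does not cross 180°.
Leg 3: -144.6° → -35.3°, shortest Δλ = 109.3° (east) — does not cross 180°.
Leg 4: -35.3° → +75.1°, shortest Δλ = 110.4° (east) — does not cross 180°.
Leg 5: +75.1° → +20.5°, shortest Δλ = -54.6° (west) — does not cross 180°.
Leg 6: +20.5° → +110.0°, shortest Δλ = 89.5° (east) — does not cross 180°.
Total crossings: 0.

0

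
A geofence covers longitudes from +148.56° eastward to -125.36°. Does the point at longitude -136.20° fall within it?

Yes

Band width going east from +148.56° to -125.36°: ((-125.36 − 148.56) mod 360) = 86.08°.
Offset of -136.20° east of the west edge: ((-136.20 − 148.56) mod 360) = 75.24°.
75.24° ≤ 86.08° ⇒ inside.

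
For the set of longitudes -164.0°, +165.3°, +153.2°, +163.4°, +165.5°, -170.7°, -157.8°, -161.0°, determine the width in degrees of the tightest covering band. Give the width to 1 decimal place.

Sort the longitudes: -170.7°, -164.0°, -161.0°, -157.8°, +153.2°, +163.4°, +165.3°, +165.5°.
Eastward gaps between consecutive values (wrapping around): 6.7°, 3.0°, 3.2°, 311.0°, 10.2°, 1.9°, 0.2°, 23.8°.
Largest gap = 311.0° ⇒ minimal covering band is its complement: 360° − 311.0° = 49.0°.
Band runs from +153.2° eastward to -157.8°, crossing the antimeridian.

49.0°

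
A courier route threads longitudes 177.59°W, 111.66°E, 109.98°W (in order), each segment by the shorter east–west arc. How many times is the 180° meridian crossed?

Leg 1: -177.59° → +111.66°, shortest Δλ = -70.75° (west) — crosses 180°.
Leg 2: +111.66° → -109.98°, shortest Δλ = 138.36° (east) — crosses 180°.
Total crossings: 2.

2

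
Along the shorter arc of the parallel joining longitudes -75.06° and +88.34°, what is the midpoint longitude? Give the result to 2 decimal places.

+6.64°

Signed shortest Δλ from -75.06° to +88.34° is +163.40°.
Midpoint longitude = -75.06° + (+163.40°)/2 = -75.06° + 81.70° = +6.64°.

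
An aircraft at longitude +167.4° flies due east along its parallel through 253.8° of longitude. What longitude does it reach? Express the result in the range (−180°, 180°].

Start at +167.4°; shift +253.8° → +421.2°.
+421.2° lies outside (−180°, 180°]; subtract 360° → +61.2°.

+61.2°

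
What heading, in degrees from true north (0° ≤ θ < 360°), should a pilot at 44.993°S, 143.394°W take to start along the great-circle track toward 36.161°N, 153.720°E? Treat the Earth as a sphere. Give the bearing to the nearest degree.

313°

Δλ = 153.720 − -143.394 = 297.114°; wrapped into (−180°, 180°]: -62.886°.
θ = atan2( sin Δλ · cos φ₂ , cos φ₁ · sin φ₂ − sin φ₁ · cos φ₂ · cos Δλ )
  = atan2(-0.71863, 0.67744) = -46.690° → normalised to [0°, 360°): 313.310°.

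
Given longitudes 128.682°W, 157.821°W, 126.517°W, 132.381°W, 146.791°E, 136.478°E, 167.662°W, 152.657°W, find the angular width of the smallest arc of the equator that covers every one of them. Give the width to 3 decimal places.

Sort the longitudes: -167.662°, -157.821°, -152.657°, -132.381°, -128.682°, -126.517°, +136.478°, +146.791°.
Eastward gaps between consecutive values (wrapping around): 9.841°, 5.164°, 20.276°, 3.699°, 2.165°, 262.995°, 10.313°, 45.547°.
Largest gap = 262.995° ⇒ minimal covering band is its complement: 360° − 262.995° = 97.005°.
Band runs from +136.478° eastward to -126.517°, crossing the antimeridian.

97.005°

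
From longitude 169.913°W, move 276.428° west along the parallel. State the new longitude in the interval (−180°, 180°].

86.341°W

Start at -169.913°; shift −276.428° → -446.341°.
-446.341° lies outside (−180°, 180°]; add 360° → -86.341°.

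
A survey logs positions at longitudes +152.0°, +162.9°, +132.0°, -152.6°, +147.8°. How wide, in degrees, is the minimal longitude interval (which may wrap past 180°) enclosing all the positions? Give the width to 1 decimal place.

Sort the longitudes: -152.6°, +132.0°, +147.8°, +152.0°, +162.9°.
Eastward gaps between consecutive values (wrapping around): 284.6°, 15.8°, 4.2°, 10.9°, 44.5°.
Largest gap = 284.6° ⇒ minimal covering band is its complement: 360° − 284.6° = 75.4°.
Band runs from +132.0° eastward to -152.6°, crossing the antimeridian.

75.4°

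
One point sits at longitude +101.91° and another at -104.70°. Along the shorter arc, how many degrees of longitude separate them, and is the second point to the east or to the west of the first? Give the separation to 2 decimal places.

Raw difference: -104.70 − 101.91 = -206.61°.
Normalise into (−180°, 180°]: -206.61° + 360° = 153.39°.
Positive ⇒ the second point lies to the east; separation 153.39°.

153.39° east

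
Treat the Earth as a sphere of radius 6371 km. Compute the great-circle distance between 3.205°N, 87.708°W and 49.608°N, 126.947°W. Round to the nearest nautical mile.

3426 nmi

Δλ = -126.947 − -87.708 = -39.239°.
Δφ = 49.608 − 3.205 = 46.403°.
a = sin²(Δφ/2) + cos φ₁ · cos φ₂ · sin²(Δλ/2) = 0.228154.
c = 2·atan2(√a, √(1−a)) = 0.99597 rad → d = 6371·c ≈ 6345.30 km ≈ 3426.19 nmi.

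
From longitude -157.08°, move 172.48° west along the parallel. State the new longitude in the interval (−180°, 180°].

+30.44°

Start at -157.08°; shift −172.48° → -329.56°.
-329.56° lies outside (−180°, 180°]; add 360° → +30.44°.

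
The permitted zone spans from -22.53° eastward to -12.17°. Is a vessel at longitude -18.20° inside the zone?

Band width going east from -22.53° to -12.17°: ((-12.17 − -22.53) mod 360) = 10.36°.
Offset of -18.20° east of the west edge: ((-18.20 − -22.53) mod 360) = 4.33°.
4.33° ≤ 10.36° ⇒ inside.

Yes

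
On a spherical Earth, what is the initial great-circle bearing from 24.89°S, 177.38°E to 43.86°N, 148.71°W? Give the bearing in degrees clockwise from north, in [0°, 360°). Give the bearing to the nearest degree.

Δλ = -148.71 − 177.38 = -326.09°; wrapped into (−180°, 180°]: 33.91°.
θ = atan2( sin Δλ · cos φ₂ , cos φ₁ · sin φ₂ − sin φ₁ · cos φ₂ · cos Δλ )
  = atan2(0.40226, 0.88039) = 24.556° → normalised to [0°, 360°): 24.556°.

25°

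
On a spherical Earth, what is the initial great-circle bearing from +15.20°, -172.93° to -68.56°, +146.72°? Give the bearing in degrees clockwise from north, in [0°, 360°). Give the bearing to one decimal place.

193.7°

Δλ = 146.72 − -172.93 = 319.65°; wrapped into (−180°, 180°]: -40.35°.
θ = atan2( sin Δλ · cos φ₂ , cos φ₁ · sin φ₂ − sin φ₁ · cos φ₂ · cos Δλ )
  = atan2(-0.23666, -0.97128) = -166.306° → normalised to [0°, 360°): 193.694°.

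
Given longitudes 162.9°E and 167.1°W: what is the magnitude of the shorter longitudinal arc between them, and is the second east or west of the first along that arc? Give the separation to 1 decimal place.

30.0° east

Raw difference: -167.1 − 162.9 = -330.0°.
Normalise into (−180°, 180°]: -330.0° + 360° = 30.0°.
Positive ⇒ the second point lies to the east; separation 30.0°.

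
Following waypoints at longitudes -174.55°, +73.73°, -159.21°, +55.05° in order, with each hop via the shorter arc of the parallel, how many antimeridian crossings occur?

Leg 1: -174.55° → +73.73°, shortest Δλ = -111.72° (west) — crosses 180°.
Leg 2: +73.73° → -159.21°, shortest Δλ = 127.06° (east) — crosses 180°.
Leg 3: -159.21° → +55.05°, shortest Δλ = -145.74° (west) — crosses 180°.
Total crossings: 3.

3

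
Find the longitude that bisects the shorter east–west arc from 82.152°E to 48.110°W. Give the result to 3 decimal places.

17.021°E

Signed shortest Δλ from +82.152° to -48.110° is -130.262°.
Midpoint longitude = +82.152° + (-130.262°)/2 = +82.152° − 65.131° = +17.021°.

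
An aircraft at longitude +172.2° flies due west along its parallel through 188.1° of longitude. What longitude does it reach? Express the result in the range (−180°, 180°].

Start at +172.2°; shift −188.1° → -15.9°.
-15.9° already lies in (−180°, 180°].

-15.9°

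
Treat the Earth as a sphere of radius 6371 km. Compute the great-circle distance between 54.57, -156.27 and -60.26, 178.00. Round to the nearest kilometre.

Δλ = 178.00 − -156.27 = 334.27°; wrapped into (−180°, 180°]: -25.73°.
Δφ = -60.26 − 54.57 = -114.83°.
a = sin²(Δφ/2) + cos φ₁ · cos φ₂ · sin²(Δλ/2) = 0.724220.
c = 2·atan2(√a, √(1−a)) = 2.03582 rad → d = 6371·c ≈ 12970.18 km.

12970 km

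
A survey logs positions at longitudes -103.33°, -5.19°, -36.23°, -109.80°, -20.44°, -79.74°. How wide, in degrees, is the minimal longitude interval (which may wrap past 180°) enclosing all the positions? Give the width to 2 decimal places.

Sort the longitudes: -109.80°, -103.33°, -79.74°, -36.23°, -20.44°, -5.19°.
Eastward gaps between consecutive values (wrapping around): 6.47°, 23.59°, 43.51°, 15.79°, 15.25°, 255.39°.
Largest gap = 255.39° ⇒ minimal covering band is its complement: 360° − 255.39° = 104.61°.
Band runs from -109.80° eastward to -5.19°.

104.61°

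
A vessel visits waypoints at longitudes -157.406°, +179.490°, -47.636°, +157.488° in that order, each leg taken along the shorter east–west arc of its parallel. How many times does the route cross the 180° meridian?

3

Leg 1: -157.406° → +179.490°, shortest Δλ = -23.104° (west) — crosses 180°.
Leg 2: +179.490° → -47.636°, shortest Δλ = 132.874° (east) — crosses 180°.
Leg 3: -47.636° → +157.488°, shortest Δλ = -154.876° (west) — crosses 180°.
Total crossings: 3.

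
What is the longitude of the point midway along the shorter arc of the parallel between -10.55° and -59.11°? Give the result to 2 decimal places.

-34.83°

Signed shortest Δλ from -10.55° to -59.11° is -48.56°.
Midpoint longitude = -10.55° + (-48.56°)/2 = -10.55° − 24.28° = -34.83°.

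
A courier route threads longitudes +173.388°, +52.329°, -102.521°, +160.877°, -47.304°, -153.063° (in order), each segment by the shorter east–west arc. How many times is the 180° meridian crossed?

Leg 1: +173.388° → +52.329°, shortest Δλ = -121.059° (west) — does not cross 180°.
Leg 2: +52.329° → -102.521°, shortest Δλ = -154.85° (west) — does not cross 180°.
Leg 3: -102.521° → +160.877°, shortest Δλ = -96.602° (west) — crosses 180°.
Leg 4: +160.877° → -47.304°, shortest Δλ = 151.819° (east) — crosses 180°.
Leg 5: -47.304° → -153.063°, shortest Δλ = -105.759° (west) — does not cross 180°.
Total crossings: 2.

2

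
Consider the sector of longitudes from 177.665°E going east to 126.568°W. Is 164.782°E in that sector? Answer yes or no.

Band width going east from +177.665° to -126.568°: ((-126.568 − 177.665) mod 360) = 55.767°.
Offset of +164.782° east of the west edge: ((164.782 − 177.665) mod 360) = 347.117°.
347.117° > 55.767° ⇒ outside.

No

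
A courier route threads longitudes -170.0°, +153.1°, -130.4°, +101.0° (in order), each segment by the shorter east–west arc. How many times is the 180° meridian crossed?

Leg 1: -170.0° → +153.1°, shortest Δλ = -36.9° (west) — crosses 180°.
Leg 2: +153.1° → -130.4°, shortest Δλ = 76.5° (east) — crosses 180°.
Leg 3: -130.4° → +101.0°, shortest Δλ = -128.6° (west) — crosses 180°.
Total crossings: 3.

3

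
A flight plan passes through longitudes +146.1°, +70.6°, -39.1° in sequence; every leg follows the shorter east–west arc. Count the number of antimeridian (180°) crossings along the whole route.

0

Leg 1: +146.1° → +70.6°, shortest Δλ = -75.5° (west) — does not cross 180°.
Leg 2: +70.6° → -39.1°, shortest Δλ = -109.7° (west) — does not cross 180°.
Total crossings: 0.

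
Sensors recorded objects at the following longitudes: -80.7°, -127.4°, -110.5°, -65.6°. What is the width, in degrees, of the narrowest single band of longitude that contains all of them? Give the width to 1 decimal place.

Sort the longitudes: -127.4°, -110.5°, -80.7°, -65.6°.
Eastward gaps between consecutive values (wrapping around): 16.9°, 29.8°, 15.1°, 298.2°.
Largest gap = 298.2° ⇒ minimal covering band is its complement: 360° − 298.2° = 61.8°.
Band runs from -127.4° eastward to -65.6°.

61.8°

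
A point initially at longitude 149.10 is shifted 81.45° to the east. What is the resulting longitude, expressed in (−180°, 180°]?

Start at +149.10°; shift +81.45° → +230.55°.
+230.55° lies outside (−180°, 180°]; subtract 360° → -129.45°.

-129.45°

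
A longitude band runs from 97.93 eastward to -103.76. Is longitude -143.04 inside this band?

Yes

Band width going east from +97.93° to -103.76°: ((-103.76 − 97.93) mod 360) = 158.31°.
Offset of -143.04° east of the west edge: ((-143.04 − 97.93) mod 360) = 119.03°.
119.03° ≤ 158.31° ⇒ inside.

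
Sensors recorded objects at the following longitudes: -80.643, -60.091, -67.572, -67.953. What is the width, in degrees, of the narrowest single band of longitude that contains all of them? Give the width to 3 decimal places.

20.552°

Sort the longitudes: -80.643°, -67.953°, -67.572°, -60.091°.
Eastward gaps between consecutive values (wrapping around): 12.690°, 0.381°, 7.481°, 339.448°.
Largest gap = 339.448° ⇒ minimal covering band is its complement: 360° − 339.448° = 20.552°.
Band runs from -80.643° eastward to -60.091°.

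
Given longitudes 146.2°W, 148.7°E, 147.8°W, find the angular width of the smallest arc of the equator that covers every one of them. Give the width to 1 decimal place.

Sort the longitudes: -147.8°, -146.2°, +148.7°.
Eastward gaps between consecutive values (wrapping around): 1.6°, 294.9°, 63.5°.
Largest gap = 294.9° ⇒ minimal covering band is its complement: 360° − 294.9° = 65.1°.
Band runs from +148.7° eastward to -146.2°, crossing the antimeridian.

65.1°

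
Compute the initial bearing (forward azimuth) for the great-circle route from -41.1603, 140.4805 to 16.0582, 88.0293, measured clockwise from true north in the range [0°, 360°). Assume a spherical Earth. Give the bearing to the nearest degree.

308°

Δλ = 88.0293 − 140.4805 = -52.4512°.
θ = atan2( sin Δλ · cos φ₂ , cos φ₁ · sin φ₂ − sin φ₁ · cos φ₂ · cos Δλ )
  = atan2(-0.76190, 0.59372) = -52.072° → normalised to [0°, 360°): 307.928°.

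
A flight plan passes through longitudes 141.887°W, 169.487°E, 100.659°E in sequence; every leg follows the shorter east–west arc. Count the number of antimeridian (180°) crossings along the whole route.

1

Leg 1: -141.887° → +169.487°, shortest Δλ = -48.626° (west) — crosses 180°.
Leg 2: +169.487° → +100.659°, shortest Δλ = -68.828° (west) — does not cross 180°.
Total crossings: 1.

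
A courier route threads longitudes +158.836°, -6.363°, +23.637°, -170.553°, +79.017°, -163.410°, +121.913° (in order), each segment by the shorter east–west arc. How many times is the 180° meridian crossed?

Leg 1: +158.836° → -6.363°, shortest Δλ = -165.199° (west) — does not cross 180°.
Leg 2: -6.363° → +23.637°, shortest Δλ = 30.0° (east) — does not cross 180°.
Leg 3: +23.637° → -170.553°, shortest Δλ = 165.81° (east) — crosses 180°.
Leg 4: -170.553° → +79.017°, shortest Δλ = -110.43° (west) — crosses 180°.
Leg 5: +79.017° → -163.410°, shortest Δλ = 117.573° (east) — crosses 180°.
Leg 6: -163.410° → +121.913°, shortest Δλ = -74.677° (west) — crosses 180°.
Total crossings: 4.

4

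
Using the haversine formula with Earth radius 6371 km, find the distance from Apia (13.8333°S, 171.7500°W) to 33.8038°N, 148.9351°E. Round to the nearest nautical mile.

Δλ = 148.9351 − -171.7500 = 320.6851°; wrapped into (−180°, 180°]: -39.3149°.
Δφ = 33.8038 − -13.8333 = 47.6371°.
a = sin²(Δφ/2) + cos φ₁ · cos φ₂ · sin²(Δλ/2) = 0.254393.
c = 2·atan2(√a, √(1−a)) = 1.05731 rad → d = 6371·c ≈ 6736.14 km ≈ 3637.22 nmi.

3637 nmi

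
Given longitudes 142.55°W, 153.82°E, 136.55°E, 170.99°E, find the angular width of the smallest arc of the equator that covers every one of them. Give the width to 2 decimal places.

80.90°

Sort the longitudes: -142.55°, +136.55°, +153.82°, +170.99°.
Eastward gaps between consecutive values (wrapping around): 279.10°, 17.27°, 17.17°, 46.46°.
Largest gap = 279.10° ⇒ minimal covering band is its complement: 360° − 279.10° = 80.90°.
Band runs from +136.55° eastward to -142.55°, crossing the antimeridian.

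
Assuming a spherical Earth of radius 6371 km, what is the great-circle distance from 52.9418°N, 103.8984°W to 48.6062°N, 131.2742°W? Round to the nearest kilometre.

Δλ = -131.2742 − -103.8984 = -27.3758°.
Δφ = 48.6062 − 52.9418 = -4.3356°.
a = sin²(Δφ/2) + cos φ₁ · cos φ₂ · sin²(Δλ/2) = 0.023743.
c = 2·atan2(√a, √(1−a)) = 0.30941 rad → d = 6371·c ≈ 1971.26 km.

1971 km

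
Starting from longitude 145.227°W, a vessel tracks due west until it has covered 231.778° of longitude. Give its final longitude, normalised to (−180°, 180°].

17.005°W

Start at -145.227°; shift −231.778° → -377.005°.
-377.005° lies outside (−180°, 180°]; add 360° → -17.005°.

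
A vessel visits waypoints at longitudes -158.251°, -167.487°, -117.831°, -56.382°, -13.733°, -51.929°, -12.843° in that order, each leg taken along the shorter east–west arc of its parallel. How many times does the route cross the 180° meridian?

0

Leg 1: -158.251° → -167.487°, shortest Δλ = -9.236° (west) — does not cross 180°.
Leg 2: -167.487° → -117.831°, shortest Δλ = 49.656° (east) — does not cross 180°.
Leg 3: -117.831° → -56.382°, shortest Δλ = 61.449° (east) — does not cross 180°.
Leg 4: -56.382° → -13.733°, shortest Δλ = 42.649° (east) — does not cross 180°.
Leg 5: -13.733° → -51.929°, shortest Δλ = -38.196° (west) — does not cross 180°.
Leg 6: -51.929° → -12.843°, shortest Δλ = 39.086° (east) — does not cross 180°.
Total crossings: 0.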